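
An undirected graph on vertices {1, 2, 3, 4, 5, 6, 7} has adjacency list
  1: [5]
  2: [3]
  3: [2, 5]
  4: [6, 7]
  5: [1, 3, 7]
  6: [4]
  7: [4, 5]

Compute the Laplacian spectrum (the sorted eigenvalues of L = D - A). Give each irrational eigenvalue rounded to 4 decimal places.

[0, 0.2603, 0.6262, 1.4055, 2.2742, 3.0996, 4.3342]

With the vertex order [1, 2, 3, 4, 5, 6, 7], the degrees are [1, 1, 2, 2, 3, 1, 2], giving D = diag(1, 1, 2, 2, 3, 1, 2) and L = D - A. The multiplicity of 0 as a Laplacian eigenvalue equals the number of connected components. The single zero eigenvalue shows the graph is connected. There is one zero in the spectrum, matching the 1 component. By the matrix-tree theorem the graph has (1/7) * product of the nonzero eigenvalues = 1 spanning tree.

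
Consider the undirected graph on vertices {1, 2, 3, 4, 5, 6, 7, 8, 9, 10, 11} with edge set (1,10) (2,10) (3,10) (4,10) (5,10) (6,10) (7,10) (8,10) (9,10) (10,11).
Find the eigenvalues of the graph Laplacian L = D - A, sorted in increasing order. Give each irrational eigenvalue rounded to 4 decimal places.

With the vertex order [1, 2, 3, 4, 5, 6, 7, 8, 9, 10, 11], the degrees are [1, 1, 1, 1, 1, 1, 1, 1, 1, 10, 1], giving D = diag(1, 1, 1, 1, 1, 1, 1, 1, 1, 10, 1) and L = D - A. L is symmetric positive semidefinite, so every eigenvalue is real and nonnegative. The single zero eigenvalue shows the graph is connected. The eigenvalues sum to 20, which equals trace(L) = 2|E|. There is one zero in the spectrum, matching the 1 component.

[0, 1, 1, 1, 1, 1, 1, 1, 1, 1, 11]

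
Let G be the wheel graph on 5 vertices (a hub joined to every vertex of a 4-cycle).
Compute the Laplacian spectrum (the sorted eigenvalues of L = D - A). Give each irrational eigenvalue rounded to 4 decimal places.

[0, 3, 3, 5, 5]

The graph has 5 vertices and degree multiset [4, 3, 3, 3, 3]; D is the diagonal matrix of degrees and L = D - A. The multiplicity of 0 as a Laplacian eigenvalue equals the number of connected components.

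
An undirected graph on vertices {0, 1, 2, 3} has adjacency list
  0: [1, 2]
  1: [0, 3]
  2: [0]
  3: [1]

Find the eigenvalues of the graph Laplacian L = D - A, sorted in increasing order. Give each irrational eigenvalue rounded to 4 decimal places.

Each diagonal entry of L is the vertex degree and each off-diagonal entry is -1 where an edge is present, 0 otherwise; in the order [0, 1, 2, 3] the diagonal is [2, 2, 1, 1]. The multiplicity of 0 as a Laplacian eigenvalue equals the number of connected components. The eigenvalues sum to 6, which equals trace(L) = 2|E|. The largest eigenvalue, 3.4142, is at most the vertex count 4.

[0, 0.5858, 2, 3.4142]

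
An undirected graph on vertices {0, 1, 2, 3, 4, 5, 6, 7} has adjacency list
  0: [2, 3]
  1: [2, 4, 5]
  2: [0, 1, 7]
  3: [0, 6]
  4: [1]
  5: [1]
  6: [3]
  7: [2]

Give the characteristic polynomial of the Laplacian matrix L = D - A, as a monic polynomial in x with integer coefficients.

x^8 - 14x^7 + 76x^6 - 204x^5 + 287x^4 - 208x^3 + 70x^2 - 8x

Reading degrees in the order [0, 1, 2, 3, 4, 5, 6, 7] gives [2, 3, 3, 2, 1, 1, 1, 1]; set D = diag(2, 3, 3, 2, 1, 1, 1, 1) and form L = D - A. L has integer entries, so p(x) = det(xI - L) has integer coefficients. Expanding the determinant yields x^8 - 14x^7 + 76x^6 - 204x^5 + 287x^4 - 208x^3 + 70x^2 - 8x. The constant term is 0 because L is singular (the all-ones vector lies in its kernel). The largest eigenvalue, 4.6412, is at most the vertex count 8.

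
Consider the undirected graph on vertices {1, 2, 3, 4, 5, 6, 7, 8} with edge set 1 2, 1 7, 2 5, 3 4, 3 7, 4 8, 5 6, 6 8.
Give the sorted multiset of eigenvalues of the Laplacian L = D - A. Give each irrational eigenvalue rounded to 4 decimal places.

Reading degrees in the order [1, 2, 3, 4, 5, 6, 7, 8] gives [2, 2, 2, 2, 2, 2, 2, 2]; set D = diag(2, 2, 2, 2, 2, 2, 2, 2) and form L = D - A. The multiplicity of 0 as a Laplacian eigenvalue equals the number of connected components. By the matrix-tree theorem the graph has (1/8) * product of the nonzero eigenvalues = 8 spanning trees. There is one zero in the spectrum, matching the 1 component.

[0, 0.5858, 0.5858, 2, 2, 3.4142, 3.4142, 4]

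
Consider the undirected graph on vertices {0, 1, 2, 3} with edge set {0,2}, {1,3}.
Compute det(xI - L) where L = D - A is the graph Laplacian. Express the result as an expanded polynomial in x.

x^4 - 4x^3 + 4x^2

With the vertex order [0, 1, 2, 3], the degrees are [1, 1, 1, 1], giving D = diag(1, 1, 1, 1) and L = D - A. L has integer entries, so p(x) = det(xI - L) has integer coefficients. Expanding the determinant yields x^4 - 4x^3 + 4x^2. The constant term is 0 because L is singular (the all-ones vector lies in its kernel). The largest eigenvalue, 2, is at most the vertex count 4.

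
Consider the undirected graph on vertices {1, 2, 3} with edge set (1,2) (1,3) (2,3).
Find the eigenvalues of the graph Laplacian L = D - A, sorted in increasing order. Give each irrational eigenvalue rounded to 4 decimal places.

Reading degrees in the order [1, 2, 3] gives [2, 2, 2]; set D = diag(2, 2, 2) and form L = D - A. Since every row of L sums to 0, the all-ones vector is in the kernel and 0 is an eigenvalue. There is one zero in the spectrum, matching the 1 component.

[0, 3, 3]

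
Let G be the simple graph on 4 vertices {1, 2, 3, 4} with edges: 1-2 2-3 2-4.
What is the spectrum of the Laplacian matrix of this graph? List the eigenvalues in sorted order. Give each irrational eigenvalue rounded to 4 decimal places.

[0, 1, 1, 4]

Reading degrees in the order [1, 2, 3, 4] gives [1, 3, 1, 1]; set D = diag(1, 3, 1, 1) and form L = D - A. Diagonalising L (or applying a numerical eigensolver to the 4x4 matrix) gives the spectrum above. The single zero eigenvalue shows the graph is connected. There is one zero in the spectrum, matching the 1 component.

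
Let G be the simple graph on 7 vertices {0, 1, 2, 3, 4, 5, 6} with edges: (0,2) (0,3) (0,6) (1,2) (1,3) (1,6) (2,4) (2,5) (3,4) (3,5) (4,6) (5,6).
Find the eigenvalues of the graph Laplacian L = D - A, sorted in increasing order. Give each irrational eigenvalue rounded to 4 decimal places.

Reading degrees in the order [0, 1, 2, 3, 4, 5, 6] gives [3, 3, 4, 4, 3, 3, 4]; set D = diag(3, 3, 4, 4, 3, 3, 4) and form L = D - A. Since every row of L sums to 0, the all-ones vector is in the kernel and 0 is an eigenvalue. The single zero eigenvalue shows the graph is connected. The eigenvalues sum to 24, which equals trace(L) = 2|E|.

[0, 3, 3, 3, 4, 4, 7]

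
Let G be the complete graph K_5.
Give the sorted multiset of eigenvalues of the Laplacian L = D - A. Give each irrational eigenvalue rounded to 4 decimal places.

The graph has 5 vertices and degree multiset [4, 4, 4, 4, 4]; D is the diagonal matrix of degrees and L = D - A. Since every row of L sums to 0, the all-ones vector is in the kernel and 0 is an eigenvalue. The single zero eigenvalue shows the graph is connected. The eigenvalues sum to 20, which equals trace(L) = 2|E|. By the matrix-tree theorem the graph has (1/5) * product of the nonzero eigenvalues = 125 spanning trees.

[0, 5, 5, 5, 5]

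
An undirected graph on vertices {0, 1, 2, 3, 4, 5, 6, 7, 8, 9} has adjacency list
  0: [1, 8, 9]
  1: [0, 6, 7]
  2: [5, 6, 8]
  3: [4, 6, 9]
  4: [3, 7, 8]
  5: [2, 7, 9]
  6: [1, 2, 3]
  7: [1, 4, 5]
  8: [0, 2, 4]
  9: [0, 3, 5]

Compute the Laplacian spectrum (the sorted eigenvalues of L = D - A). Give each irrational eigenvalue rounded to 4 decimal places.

[0, 2, 2, 2, 2, 2, 5, 5, 5, 5]

Each diagonal entry of L is the vertex degree and each off-diagonal entry is -1 where an edge is present, 0 otherwise; in the order [0, 1, 2, 3, 4, 5, 6, 7, 8, 9] the diagonal is [3, 3, 3, 3, 3, 3, 3, 3, 3, 3]. L is symmetric positive semidefinite, so every eigenvalue is real and nonnegative. By the matrix-tree theorem the graph has (1/10) * product of the nonzero eigenvalues = 2000 spanning trees.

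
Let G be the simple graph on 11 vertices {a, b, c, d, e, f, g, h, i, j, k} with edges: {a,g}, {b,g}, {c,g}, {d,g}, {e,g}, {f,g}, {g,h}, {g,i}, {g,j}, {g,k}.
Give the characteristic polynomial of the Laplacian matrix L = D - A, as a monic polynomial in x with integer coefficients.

With the vertex order [a, b, c, d, e, f, g, h, i, j, k], the degrees are [1, 1, 1, 1, 1, 1, 10, 1, 1, 1, 1], giving D = diag(1, 1, 1, 1, 1, 1, 10, 1, 1, 1, 1) and L = D - A. Computing det(xI - L) by cofactor expansion (or equivalently via sum-over-permutations) gives x^11 - 20x^10 + 135x^9 - 480x^8 + 1050x^7 - 1512x^6 + 1470x^5 - 960x^4 + 405x^3 - 100x^2 + 11x. The coefficient of x^10 equals -trace(L) = -20, matching the sum of degrees. By the matrix-tree theorem the graph has (1/11) * product of the nonzero eigenvalues = 1 spanning tree.

x^11 - 20x^10 + 135x^9 - 480x^8 + 1050x^7 - 1512x^6 + 1470x^5 - 960x^4 + 405x^3 - 100x^2 + 11x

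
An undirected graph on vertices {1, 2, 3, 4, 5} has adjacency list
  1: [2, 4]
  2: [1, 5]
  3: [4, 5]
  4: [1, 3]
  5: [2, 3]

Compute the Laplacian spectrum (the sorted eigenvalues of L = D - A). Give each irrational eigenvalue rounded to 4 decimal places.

Each diagonal entry of L is the vertex degree and each off-diagonal entry is -1 where an edge is present, 0 otherwise; in the order [1, 2, 3, 4, 5] the diagonal is [2, 2, 2, 2, 2]. L is symmetric positive semidefinite, so every eigenvalue is real and nonnegative. By the matrix-tree theorem the graph has (1/5) * product of the nonzero eigenvalues = 5 spanning trees.

[0, 1.3820, 1.3820, 3.6180, 3.6180]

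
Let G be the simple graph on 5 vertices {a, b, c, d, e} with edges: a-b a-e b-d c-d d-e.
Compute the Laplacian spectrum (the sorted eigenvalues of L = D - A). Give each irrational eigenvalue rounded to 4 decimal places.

[0, 0.8299, 2, 2.6889, 4.4812]

Reading degrees in the order [a, b, c, d, e] gives [2, 2, 1, 3, 2]; set D = diag(2, 2, 1, 3, 2) and form L = D - A. Since every row of L sums to 0, the all-ones vector is in the kernel and 0 is an eigenvalue. The single zero eigenvalue shows the graph is connected.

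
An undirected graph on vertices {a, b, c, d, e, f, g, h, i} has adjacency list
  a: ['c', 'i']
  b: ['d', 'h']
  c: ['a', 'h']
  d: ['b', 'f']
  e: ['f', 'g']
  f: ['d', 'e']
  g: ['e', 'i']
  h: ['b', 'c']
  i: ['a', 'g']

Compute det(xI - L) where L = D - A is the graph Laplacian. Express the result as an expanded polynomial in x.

x^9 - 18x^8 + 135x^7 - 546x^6 + 1287x^5 - 1782x^4 + 1386x^3 - 540x^2 + 81x

Each diagonal entry of L is the vertex degree and each off-diagonal entry is -1 where an edge is present, 0 otherwise; in the order [a, b, c, d, e, f, g, h, i] the diagonal is [2, 2, 2, 2, 2, 2, 2, 2, 2]. L has integer entries, so p(x) = det(xI - L) has integer coefficients. Expanding the determinant yields x^9 - 18x^8 + 135x^7 - 546x^6 + 1287x^5 - 1782x^4 + 1386x^3 - 540x^2 + 81x. Since p(0) = det(-L) = 0, x divides p(x). The eigenvalues sum to 18, which equals trace(L) = 2|E|.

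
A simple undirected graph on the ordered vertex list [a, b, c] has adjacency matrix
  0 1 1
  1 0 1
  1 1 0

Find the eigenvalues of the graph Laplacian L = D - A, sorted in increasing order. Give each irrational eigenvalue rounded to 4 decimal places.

[0, 3, 3]

Reading degrees in the order [a, b, c] gives [2, 2, 2]; set D = diag(2, 2, 2) and form L = D - A. The multiplicity of 0 as a Laplacian eigenvalue equals the number of connected components. The single zero eigenvalue shows the graph is connected. The eigenvalues sum to 6, which equals trace(L) = 2|E|. There is one zero in the spectrum, matching the 1 component.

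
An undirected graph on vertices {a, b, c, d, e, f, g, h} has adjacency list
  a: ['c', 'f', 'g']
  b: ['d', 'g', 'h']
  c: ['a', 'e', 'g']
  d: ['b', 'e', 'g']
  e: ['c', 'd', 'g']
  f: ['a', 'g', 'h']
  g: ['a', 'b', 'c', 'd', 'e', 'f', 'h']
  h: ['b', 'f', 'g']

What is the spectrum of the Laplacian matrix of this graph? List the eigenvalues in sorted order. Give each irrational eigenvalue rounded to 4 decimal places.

With the vertex order [a, b, c, d, e, f, g, h], the degrees are [3, 3, 3, 3, 3, 3, 7, 3], giving D = diag(3, 3, 3, 3, 3, 3, 7, 3) and L = D - A. Since every row of L sums to 0, the all-ones vector is in the kernel and 0 is an eigenvalue. The single zero eigenvalue shows the graph is connected.

[0, 1.7530, 1.7530, 3.4450, 3.4450, 4.8019, 4.8019, 8]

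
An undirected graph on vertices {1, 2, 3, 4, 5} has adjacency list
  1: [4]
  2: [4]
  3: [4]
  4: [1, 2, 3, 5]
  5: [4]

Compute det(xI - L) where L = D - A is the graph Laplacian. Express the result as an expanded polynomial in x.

Each diagonal entry of L is the vertex degree and each off-diagonal entry is -1 where an edge is present, 0 otherwise; in the order [1, 2, 3, 4, 5] the diagonal is [1, 1, 1, 4, 1]. The eigenvalues of L are [0, 1, 1, 1, 5]; the characteristic polynomial is the product of (x - lambda_i), which multiplies out to x^5 - 8x^4 + 18x^3 - 16x^2 + 5x. Since p(0) = det(-L) = 0, x divides p(x). The largest eigenvalue, 5, is at most the vertex count 5.

x^5 - 8x^4 + 18x^3 - 16x^2 + 5x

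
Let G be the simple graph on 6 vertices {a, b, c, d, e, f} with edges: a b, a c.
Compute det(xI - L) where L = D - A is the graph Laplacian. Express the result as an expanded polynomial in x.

x^6 - 4x^5 + 3x^4

With the vertex order [a, b, c, d, e, f], the degrees are [2, 1, 1, 0, 0, 0], giving D = diag(2, 1, 1, 0, 0, 0) and L = D - A. The eigenvalues of L are [0, 0, 0, 0, 1, 3]; the characteristic polynomial is the product of (x - lambda_i), which multiplies out to x^6 - 4x^5 + 3x^4. Since p(0) = det(-L) = 0, x divides p(x). The largest eigenvalue, 3, is at most the vertex count 6.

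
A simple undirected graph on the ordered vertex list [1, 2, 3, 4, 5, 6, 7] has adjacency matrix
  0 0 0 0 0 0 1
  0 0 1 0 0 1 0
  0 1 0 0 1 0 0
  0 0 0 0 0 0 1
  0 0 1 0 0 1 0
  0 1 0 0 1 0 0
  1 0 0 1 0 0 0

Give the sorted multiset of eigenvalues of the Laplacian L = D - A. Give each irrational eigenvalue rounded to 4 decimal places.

Reading degrees in the order [1, 2, 3, 4, 5, 6, 7] gives [1, 2, 2, 1, 2, 2, 2]; set D = diag(1, 2, 2, 1, 2, 2, 2) and form L = D - A. Diagonalising L (or applying a numerical eigensolver to the 7x7 matrix) gives the spectrum above. The 2 zero eigenvalues correspond to the 2 connected components. There are 2 zeros in the spectrum, matching the 2 components.

[0, 0, 1, 2, 2, 3, 4]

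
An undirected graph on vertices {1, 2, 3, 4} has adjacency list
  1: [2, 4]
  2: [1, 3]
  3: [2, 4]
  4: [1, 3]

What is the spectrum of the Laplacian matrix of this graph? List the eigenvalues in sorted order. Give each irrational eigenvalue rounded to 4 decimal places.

Each diagonal entry of L is the vertex degree and each off-diagonal entry is -1 where an edge is present, 0 otherwise; in the order [1, 2, 3, 4] the diagonal is [2, 2, 2, 2]. L is symmetric positive semidefinite, so every eigenvalue is real and nonnegative. The single zero eigenvalue shows the graph is connected.

[0, 2, 2, 4]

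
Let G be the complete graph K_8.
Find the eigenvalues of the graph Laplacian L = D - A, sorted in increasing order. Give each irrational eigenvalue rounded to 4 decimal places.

The graph has 8 vertices and degree multiset [7, 7, 7, 7, 7, 7, 7, 7]; D is the diagonal matrix of degrees and L = D - A. Diagonalising L (or applying a numerical eigensolver to the 8x8 matrix) gives the spectrum above. The single zero eigenvalue shows the graph is connected. The eigenvalues sum to 56, which equals trace(L) = 2|E|. There is one zero in the spectrum, matching the 1 component.

[0, 8, 8, 8, 8, 8, 8, 8]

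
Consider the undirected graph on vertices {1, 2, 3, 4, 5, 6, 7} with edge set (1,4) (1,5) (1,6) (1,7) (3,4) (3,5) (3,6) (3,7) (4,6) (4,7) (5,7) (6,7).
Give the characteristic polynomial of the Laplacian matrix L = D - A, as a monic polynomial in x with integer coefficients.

Each diagonal entry of L is the vertex degree and each off-diagonal entry is -1 where an edge is present, 0 otherwise; in the order [1, 2, 3, 4, 5, 6, 7] the diagonal is [4, 0, 4, 4, 3, 4, 5]. L has integer entries, so p(x) = det(xI - L) has integer coefficients. Expanding the determinant yields x^7 - 24x^6 + 227x^5 - 1056x^4 + 2412x^3 - 2160x^2. The coefficient of x^6 equals -trace(L) = -24, matching the sum of degrees. The largest eigenvalue, 6, is at most the vertex count 7. There are 2 zeros in the spectrum, matching the 2 components.

x^7 - 24x^6 + 227x^5 - 1056x^4 + 2412x^3 - 2160x^2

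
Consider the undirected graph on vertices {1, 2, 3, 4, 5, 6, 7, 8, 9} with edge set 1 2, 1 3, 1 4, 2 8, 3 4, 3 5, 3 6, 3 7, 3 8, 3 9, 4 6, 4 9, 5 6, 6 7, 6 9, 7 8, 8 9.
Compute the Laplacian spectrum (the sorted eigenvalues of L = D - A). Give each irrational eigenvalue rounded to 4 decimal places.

Each diagonal entry of L is the vertex degree and each off-diagonal entry is -1 where an edge is present, 0 otherwise; in the order [1, 2, 3, 4, 5, 6, 7, 8, 9] the diagonal is [3, 2, 7, 4, 2, 5, 3, 4, 4]. The multiplicity of 0 as a Laplacian eigenvalue equals the number of connected components. The single zero eigenvalue shows the graph is connected. The largest eigenvalue, 8.0632, is at most the vertex count 9. By the matrix-tree theorem the graph has (1/9) * product of the nonzero eigenvalues = 3596 spanning trees.

[0, 1.3346, 2.1798, 2.4810, 3.4310, 4.5706, 5.5484, 6.3914, 8.0632]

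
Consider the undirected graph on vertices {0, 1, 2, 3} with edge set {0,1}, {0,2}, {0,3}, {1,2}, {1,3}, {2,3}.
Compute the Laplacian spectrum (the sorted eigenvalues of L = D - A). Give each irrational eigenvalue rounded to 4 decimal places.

Each diagonal entry of L is the vertex degree and each off-diagonal entry is -1 where an edge is present, 0 otherwise; in the order [0, 1, 2, 3] the diagonal is [3, 3, 3, 3]. Diagonalising L (or applying a numerical eigensolver to the 4x4 matrix) gives the spectrum above.

[0, 4, 4, 4]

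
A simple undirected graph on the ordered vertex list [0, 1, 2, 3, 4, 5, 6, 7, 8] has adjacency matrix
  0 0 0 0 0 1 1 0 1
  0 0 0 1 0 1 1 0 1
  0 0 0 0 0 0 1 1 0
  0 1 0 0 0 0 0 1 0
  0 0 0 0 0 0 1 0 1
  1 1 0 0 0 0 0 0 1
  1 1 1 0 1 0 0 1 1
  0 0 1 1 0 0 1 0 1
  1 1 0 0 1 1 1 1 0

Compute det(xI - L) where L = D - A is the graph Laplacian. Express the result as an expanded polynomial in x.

Each diagonal entry of L is the vertex degree and each off-diagonal entry is -1 where an edge is present, 0 otherwise; in the order [0, 1, 2, 3, 4, 5, 6, 7, 8] the diagonal is [3, 4, 2, 2, 2, 3, 6, 4, 6]. Computing det(xI - L) by cofactor expansion (or equivalently via sum-over-permutations) gives x^9 - 32x^8 + 429x^7 - 3138x^6 + 13662x^5 - 36166x^4 + 56759x^3 - 48300x^2 + 17100x. The constant term is 0 because L is singular (the all-ones vector lies in its kernel). The eigenvalues sum to 32, which equals trace(L) = 2|E|.

x^9 - 32x^8 + 429x^7 - 3138x^6 + 13662x^5 - 36166x^4 + 56759x^3 - 48300x^2 + 17100x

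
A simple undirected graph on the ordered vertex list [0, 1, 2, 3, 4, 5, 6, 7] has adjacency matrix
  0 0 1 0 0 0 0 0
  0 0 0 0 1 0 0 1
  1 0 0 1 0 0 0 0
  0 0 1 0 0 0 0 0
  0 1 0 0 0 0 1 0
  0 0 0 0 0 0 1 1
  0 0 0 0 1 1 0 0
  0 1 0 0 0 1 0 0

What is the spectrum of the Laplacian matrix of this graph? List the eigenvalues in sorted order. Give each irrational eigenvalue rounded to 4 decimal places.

Each diagonal entry of L is the vertex degree and each off-diagonal entry is -1 where an edge is present, 0 otherwise; in the order [0, 1, 2, 3, 4, 5, 6, 7] the diagonal is [1, 2, 2, 1, 2, 2, 2, 2]. Since every row of L sums to 0, the all-ones vector is in the kernel and 0 is an eigenvalue. The 2 zero eigenvalues correspond to the 2 connected components. The largest eigenvalue, 3.6180, is at most the vertex count 8. The eigenvalues sum to 14, which equals trace(L) = 2|E|.

[0, 0, 1, 1.3820, 1.3820, 3, 3.6180, 3.6180]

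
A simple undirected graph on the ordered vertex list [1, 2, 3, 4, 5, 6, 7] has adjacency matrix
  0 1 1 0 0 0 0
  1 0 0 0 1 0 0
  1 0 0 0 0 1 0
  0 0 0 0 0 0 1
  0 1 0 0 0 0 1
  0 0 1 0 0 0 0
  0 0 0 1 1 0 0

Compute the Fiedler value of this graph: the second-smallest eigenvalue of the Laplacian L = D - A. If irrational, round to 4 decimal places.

0.1981

Reading degrees in the order [1, 2, 3, 4, 5, 6, 7] gives [2, 2, 2, 1, 2, 1, 2]; set D = diag(2, 2, 2, 1, 2, 1, 2) and form L = D - A. The smallest Laplacian eigenvalue is always 0. The next one, lambda_2 = 0.1981, measures how hard the graph is to disconnect: larger values mean better connectivity. The largest eigenvalue, 3.8019, is at most the vertex count 7. There is one zero in the spectrum, matching the 1 component.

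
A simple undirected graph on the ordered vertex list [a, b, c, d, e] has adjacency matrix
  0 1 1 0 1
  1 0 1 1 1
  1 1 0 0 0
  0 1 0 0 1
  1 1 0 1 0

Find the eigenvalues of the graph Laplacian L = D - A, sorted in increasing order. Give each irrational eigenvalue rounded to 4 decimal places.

[0, 1.5858, 3, 4.4142, 5]

Each diagonal entry of L is the vertex degree and each off-diagonal entry is -1 where an edge is present, 0 otherwise; in the order [a, b, c, d, e] the diagonal is [3, 4, 2, 2, 3]. Since every row of L sums to 0, the all-ones vector is in the kernel and 0 is an eigenvalue. The single zero eigenvalue shows the graph is connected. The eigenvalues sum to 14, which equals trace(L) = 2|E|.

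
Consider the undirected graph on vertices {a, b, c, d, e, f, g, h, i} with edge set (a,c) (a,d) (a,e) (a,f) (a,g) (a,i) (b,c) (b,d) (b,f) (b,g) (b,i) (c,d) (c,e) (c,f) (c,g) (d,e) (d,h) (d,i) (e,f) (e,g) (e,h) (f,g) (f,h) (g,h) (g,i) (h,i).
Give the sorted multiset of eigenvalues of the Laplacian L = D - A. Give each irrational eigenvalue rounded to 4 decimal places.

[0, 4.4834, 4.5858, 5.4476, 6, 7.2873, 7.4142, 8, 8.7817]

Reading degrees in the order [a, b, c, d, e, f, g, h, i] gives [6, 5, 6, 6, 6, 6, 7, 5, 5]; set D = diag(6, 5, 6, 6, 6, 6, 7, 5, 5) and form L = D - A. The multiplicity of 0 as a Laplacian eigenvalue equals the number of connected components. By the matrix-tree theorem the graph has (1/9) * product of the nonzero eigenvalues = 283424 spanning trees.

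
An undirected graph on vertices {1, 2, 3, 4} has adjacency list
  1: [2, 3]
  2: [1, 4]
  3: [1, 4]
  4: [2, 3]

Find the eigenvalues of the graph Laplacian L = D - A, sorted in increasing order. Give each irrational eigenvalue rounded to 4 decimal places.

[0, 2, 2, 4]

With the vertex order [1, 2, 3, 4], the degrees are [2, 2, 2, 2], giving D = diag(2, 2, 2, 2) and L = D - A. L is symmetric positive semidefinite, so every eigenvalue is real and nonnegative. By the matrix-tree theorem the graph has (1/4) * product of the nonzero eigenvalues = 4 spanning trees.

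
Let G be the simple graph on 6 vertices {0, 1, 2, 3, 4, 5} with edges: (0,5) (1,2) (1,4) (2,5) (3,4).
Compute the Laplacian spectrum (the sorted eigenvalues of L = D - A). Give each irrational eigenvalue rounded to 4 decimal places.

Each diagonal entry of L is the vertex degree and each off-diagonal entry is -1 where an edge is present, 0 otherwise; in the order [0, 1, 2, 3, 4, 5] the diagonal is [1, 2, 2, 1, 2, 2]. Since every row of L sums to 0, the all-ones vector is in the kernel and 0 is an eigenvalue. The single zero eigenvalue shows the graph is connected.

[0, 0.2679, 1, 2, 3, 3.7321]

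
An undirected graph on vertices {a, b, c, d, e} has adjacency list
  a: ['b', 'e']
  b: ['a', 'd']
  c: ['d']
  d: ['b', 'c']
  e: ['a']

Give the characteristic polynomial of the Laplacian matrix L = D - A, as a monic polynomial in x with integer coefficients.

Reading degrees in the order [a, b, c, d, e] gives [2, 2, 1, 2, 1]; set D = diag(2, 2, 1, 2, 1) and form L = D - A. Computing det(xI - L) by cofactor expansion (or equivalently via sum-over-permutations) gives x^5 - 8x^4 + 21x^3 - 20x^2 + 5x. The constant term is 0 because L is singular (the all-ones vector lies in its kernel). The largest eigenvalue, 3.6180, is at most the vertex count 5.

x^5 - 8x^4 + 21x^3 - 20x^2 + 5x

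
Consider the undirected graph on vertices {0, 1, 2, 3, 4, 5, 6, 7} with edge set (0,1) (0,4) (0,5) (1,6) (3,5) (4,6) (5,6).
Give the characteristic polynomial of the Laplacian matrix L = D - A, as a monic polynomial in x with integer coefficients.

x^8 - 14x^7 + 73x^6 - 176x^5 + 192x^4 - 72x^3

Each diagonal entry of L is the vertex degree and each off-diagonal entry is -1 where an edge is present, 0 otherwise; in the order [0, 1, 2, 3, 4, 5, 6, 7] the diagonal is [3, 2, 0, 1, 2, 3, 3, 0]. L has integer entries, so p(x) = det(xI - L) has integer coefficients. Expanding the determinant yields x^8 - 14x^7 + 73x^6 - 176x^5 + 192x^4 - 72x^3. The constant term is 0 because L is singular (the all-ones vector lies in its kernel). There are 3 zeros in the spectrum, matching the 3 components. The eigenvalues sum to 14, which equals trace(L) = 2|E|.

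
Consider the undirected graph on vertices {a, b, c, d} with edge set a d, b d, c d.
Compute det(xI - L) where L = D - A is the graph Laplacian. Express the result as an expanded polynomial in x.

Reading degrees in the order [a, b, c, d] gives [1, 1, 1, 3]; set D = diag(1, 1, 1, 3) and form L = D - A. Computing det(xI - L) by cofactor expansion (or equivalently via sum-over-permutations) gives x^4 - 6x^3 + 9x^2 - 4x. The constant term is 0 because L is singular (the all-ones vector lies in its kernel). By the matrix-tree theorem the graph has (1/4) * product of the nonzero eigenvalues = 1 spanning tree. The largest eigenvalue, 4, is at most the vertex count 4.

x^4 - 6x^3 + 9x^2 - 4x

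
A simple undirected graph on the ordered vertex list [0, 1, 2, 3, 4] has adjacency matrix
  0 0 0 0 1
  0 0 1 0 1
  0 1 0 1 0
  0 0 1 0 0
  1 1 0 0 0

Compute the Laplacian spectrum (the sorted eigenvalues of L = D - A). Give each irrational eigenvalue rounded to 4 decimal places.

Reading degrees in the order [0, 1, 2, 3, 4] gives [1, 2, 2, 1, 2]; set D = diag(1, 2, 2, 1, 2) and form L = D - A. The multiplicity of 0 as a Laplacian eigenvalue equals the number of connected components. The largest eigenvalue, 3.6180, is at most the vertex count 5.

[0, 0.3820, 1.3820, 2.6180, 3.6180]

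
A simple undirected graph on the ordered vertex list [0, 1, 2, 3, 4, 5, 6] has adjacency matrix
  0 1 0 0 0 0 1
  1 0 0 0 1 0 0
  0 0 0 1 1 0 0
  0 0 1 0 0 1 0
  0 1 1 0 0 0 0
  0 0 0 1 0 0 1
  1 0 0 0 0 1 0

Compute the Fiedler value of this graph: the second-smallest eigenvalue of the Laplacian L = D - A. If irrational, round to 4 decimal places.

0.7530

Each diagonal entry of L is the vertex degree and each off-diagonal entry is -1 where an edge is present, 0 otherwise; in the order [0, 1, 2, 3, 4, 5, 6] the diagonal is [2, 2, 2, 2, 2, 2, 2]. The sorted Laplacian eigenvalues are [0, 0.7530, 0.7530, 2.4450, 2.4450, 3.8019, 3.8019]; the algebraic connectivity is the second entry, 0.7530.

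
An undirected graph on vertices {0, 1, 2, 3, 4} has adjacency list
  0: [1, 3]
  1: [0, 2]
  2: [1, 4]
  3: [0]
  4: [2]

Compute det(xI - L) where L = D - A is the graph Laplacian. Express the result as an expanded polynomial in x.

x^5 - 8x^4 + 21x^3 - 20x^2 + 5x

Each diagonal entry of L is the vertex degree and each off-diagonal entry is -1 where an edge is present, 0 otherwise; in the order [0, 1, 2, 3, 4] the diagonal is [2, 2, 2, 1, 1]. Computing det(xI - L) by cofactor expansion (or equivalently via sum-over-permutations) gives x^5 - 8x^4 + 21x^3 - 20x^2 + 5x. Since p(0) = det(-L) = 0, x divides p(x). There is one zero in the spectrum, matching the 1 component. By the matrix-tree theorem the graph has (1/5) * product of the nonzero eigenvalues = 1 spanning tree.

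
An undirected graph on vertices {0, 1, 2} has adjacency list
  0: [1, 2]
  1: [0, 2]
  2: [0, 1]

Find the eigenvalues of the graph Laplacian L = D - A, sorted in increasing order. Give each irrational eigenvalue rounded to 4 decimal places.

Each diagonal entry of L is the vertex degree and each off-diagonal entry is -1 where an edge is present, 0 otherwise; in the order [0, 1, 2] the diagonal is [2, 2, 2]. Diagonalising L (or applying a numerical eigensolver to the 3x3 matrix) gives the spectrum above. The eigenvalues sum to 6, which equals trace(L) = 2|E|.

[0, 3, 3]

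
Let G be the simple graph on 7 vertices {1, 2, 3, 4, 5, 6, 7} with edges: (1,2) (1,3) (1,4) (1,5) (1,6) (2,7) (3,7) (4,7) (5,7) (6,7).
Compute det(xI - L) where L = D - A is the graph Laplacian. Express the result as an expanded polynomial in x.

x^7 - 20x^6 + 155x^5 - 600x^4 + 1240x^3 - 1312x^2 + 560x

With the vertex order [1, 2, 3, 4, 5, 6, 7], the degrees are [5, 2, 2, 2, 2, 2, 5], giving D = diag(5, 2, 2, 2, 2, 2, 5) and L = D - A. Computing det(xI - L) by cofactor expansion (or equivalently via sum-over-permutations) gives x^7 - 20x^6 + 155x^5 - 600x^4 + 1240x^3 - 1312x^2 + 560x. The constant term is 0 because L is singular (the all-ones vector lies in its kernel).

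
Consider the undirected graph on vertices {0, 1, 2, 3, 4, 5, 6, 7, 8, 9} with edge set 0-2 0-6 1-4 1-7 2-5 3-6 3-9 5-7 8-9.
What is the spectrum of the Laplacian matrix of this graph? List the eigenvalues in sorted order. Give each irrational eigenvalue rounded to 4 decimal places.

[0, 0.0979, 0.3820, 0.8244, 1.3820, 2, 2.6180, 3.1756, 3.6180, 3.9021]

Reading degrees in the order [0, 1, 2, 3, 4, 5, 6, 7, 8, 9] gives [2, 2, 2, 2, 1, 2, 2, 2, 1, 2]; set D = diag(2, 2, 2, 2, 1, 2, 2, 2, 1, 2) and form L = D - A. The multiplicity of 0 as a Laplacian eigenvalue equals the number of connected components. The single zero eigenvalue shows the graph is connected. The eigenvalues sum to 18, which equals trace(L) = 2|E|.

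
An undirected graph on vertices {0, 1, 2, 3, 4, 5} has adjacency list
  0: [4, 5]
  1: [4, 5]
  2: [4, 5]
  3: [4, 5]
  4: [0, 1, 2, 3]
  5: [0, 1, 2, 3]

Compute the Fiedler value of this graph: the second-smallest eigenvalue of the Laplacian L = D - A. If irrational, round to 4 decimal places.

2

Reading degrees in the order [0, 1, 2, 3, 4, 5] gives [2, 2, 2, 2, 4, 4]; set D = diag(2, 2, 2, 2, 4, 4) and form L = D - A. The smallest Laplacian eigenvalue is always 0. The next one, lambda_2 = 2, measures how hard the graph is to disconnect: larger values mean better connectivity. There is one zero in the spectrum, matching the 1 component. The largest eigenvalue, 6, is at most the vertex count 6.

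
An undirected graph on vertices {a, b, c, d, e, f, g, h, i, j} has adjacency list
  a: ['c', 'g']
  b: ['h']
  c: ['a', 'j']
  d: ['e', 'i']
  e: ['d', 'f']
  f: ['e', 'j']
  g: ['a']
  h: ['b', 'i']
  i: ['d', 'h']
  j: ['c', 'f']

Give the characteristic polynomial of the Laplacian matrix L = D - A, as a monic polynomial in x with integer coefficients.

x^10 - 18x^9 + 136x^8 - 560x^7 + 1365x^6 - 2002x^5 + 1716x^4 - 792x^3 + 165x^2 - 10x

Each diagonal entry of L is the vertex degree and each off-diagonal entry is -1 where an edge is present, 0 otherwise; in the order [a, b, c, d, e, f, g, h, i, j] the diagonal is [2, 1, 2, 2, 2, 2, 1, 2, 2, 2]. Computing det(xI - L) by cofactor expansion (or equivalently via sum-over-permutations) gives x^10 - 18x^9 + 136x^8 - 560x^7 + 1365x^6 - 2002x^5 + 1716x^4 - 792x^3 + 165x^2 - 10x. Since p(0) = det(-L) = 0, x divides p(x). The eigenvalues sum to 18, which equals trace(L) = 2|E|. By the matrix-tree theorem the graph has (1/10) * product of the nonzero eigenvalues = 1 spanning tree.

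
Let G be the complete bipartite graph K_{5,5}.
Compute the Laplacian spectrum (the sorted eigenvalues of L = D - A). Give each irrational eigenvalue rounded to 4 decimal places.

[0, 5, 5, 5, 5, 5, 5, 5, 5, 10]

The graph has 10 vertices and degree multiset [5, 5, 5, 5, 5, 5, 5, 5, 5, 5]; D is the diagonal matrix of degrees and L = D - A. Since every row of L sums to 0, the all-ones vector is in the kernel and 0 is an eigenvalue. The single zero eigenvalue shows the graph is connected. The eigenvalues sum to 50, which equals trace(L) = 2|E|.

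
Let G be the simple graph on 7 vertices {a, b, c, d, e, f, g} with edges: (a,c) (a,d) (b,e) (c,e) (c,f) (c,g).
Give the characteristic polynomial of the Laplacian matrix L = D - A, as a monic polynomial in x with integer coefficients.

Reading degrees in the order [a, b, c, d, e, f, g] gives [2, 1, 4, 1, 2, 1, 1]; set D = diag(2, 1, 4, 1, 2, 1, 1) and form L = D - A. L has integer entries, so p(x) = det(xI - L) has integer coefficients. Expanding the determinant yields x^7 - 12x^6 + 52x^5 - 104x^4 + 100x^3 - 44x^2 + 7x. The constant term is 0 because L is singular (the all-ones vector lies in its kernel). By the matrix-tree theorem the graph has (1/7) * product of the nonzero eigenvalues = 1 spanning tree. The largest eigenvalue, 5.1642, is at most the vertex count 7.

x^7 - 12x^6 + 52x^5 - 104x^4 + 100x^3 - 44x^2 + 7x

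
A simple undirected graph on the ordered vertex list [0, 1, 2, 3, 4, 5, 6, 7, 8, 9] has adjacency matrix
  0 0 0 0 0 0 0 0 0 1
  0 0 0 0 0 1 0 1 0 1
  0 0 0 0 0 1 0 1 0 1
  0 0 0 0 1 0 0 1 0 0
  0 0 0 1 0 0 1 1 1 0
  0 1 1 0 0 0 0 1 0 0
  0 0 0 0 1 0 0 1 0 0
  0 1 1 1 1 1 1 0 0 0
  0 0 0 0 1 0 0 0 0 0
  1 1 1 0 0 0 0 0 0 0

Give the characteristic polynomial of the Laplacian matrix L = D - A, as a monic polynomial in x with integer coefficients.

x^10 - 28x^9 + 329x^8 - 2120x^7 + 8210x^6 - 19676x^5 + 28916x^4 - 24824x^3 + 11104x^2 - 1920x

Reading degrees in the order [0, 1, 2, 3, 4, 5, 6, 7, 8, 9] gives [1, 3, 3, 2, 4, 3, 2, 6, 1, 3]; set D = diag(1, 3, 3, 2, 4, 3, 2, 6, 1, 3) and form L = D - A. Computing det(xI - L) by cofactor expansion (or equivalently via sum-over-permutations) gives x^10 - 28x^9 + 329x^8 - 2120x^7 + 8210x^6 - 19676x^5 + 28916x^4 - 24824x^3 + 11104x^2 - 1920x. Since p(0) = det(-L) = 0, x divides p(x).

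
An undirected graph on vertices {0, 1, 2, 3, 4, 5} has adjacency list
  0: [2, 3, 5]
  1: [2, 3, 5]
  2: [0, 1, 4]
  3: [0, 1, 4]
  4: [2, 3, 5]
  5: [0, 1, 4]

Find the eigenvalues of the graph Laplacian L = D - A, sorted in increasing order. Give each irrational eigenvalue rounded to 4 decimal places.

[0, 3, 3, 3, 3, 6]

Reading degrees in the order [0, 1, 2, 3, 4, 5] gives [3, 3, 3, 3, 3, 3]; set D = diag(3, 3, 3, 3, 3, 3) and form L = D - A. Diagonalising L (or applying a numerical eigensolver to the 6x6 matrix) gives the spectrum above. By the matrix-tree theorem the graph has (1/6) * product of the nonzero eigenvalues = 81 spanning trees.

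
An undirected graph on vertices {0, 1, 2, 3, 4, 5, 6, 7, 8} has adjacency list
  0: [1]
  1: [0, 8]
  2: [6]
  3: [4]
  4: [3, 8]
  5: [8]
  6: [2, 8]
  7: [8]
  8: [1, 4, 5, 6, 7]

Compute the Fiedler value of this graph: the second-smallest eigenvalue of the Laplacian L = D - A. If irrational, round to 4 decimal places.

Each diagonal entry of L is the vertex degree and each off-diagonal entry is -1 where an edge is present, 0 otherwise; in the order [0, 1, 2, 3, 4, 5, 6, 7, 8] the diagonal is [1, 2, 1, 1, 2, 1, 2, 1, 5]. Computing the eigenvalues of L and sorting gives [0, 0.3820, 0.3820, 0.6711, 1, 2.1814, 2.6180, 2.6180, 6.1474]. The Fiedler value lambda_2 = 0.3820 is strictly positive, so the graph is connected.

0.3820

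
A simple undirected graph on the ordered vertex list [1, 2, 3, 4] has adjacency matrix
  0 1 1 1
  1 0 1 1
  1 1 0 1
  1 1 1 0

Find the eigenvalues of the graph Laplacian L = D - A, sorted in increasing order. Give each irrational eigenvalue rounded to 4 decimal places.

[0, 4, 4, 4]

Each diagonal entry of L is the vertex degree and each off-diagonal entry is -1 where an edge is present, 0 otherwise; in the order [1, 2, 3, 4] the diagonal is [3, 3, 3, 3]. L is symmetric positive semidefinite, so every eigenvalue is real and nonnegative. By the matrix-tree theorem the graph has (1/4) * product of the nonzero eigenvalues = 16 spanning trees. The eigenvalues sum to 12, which equals trace(L) = 2|E|.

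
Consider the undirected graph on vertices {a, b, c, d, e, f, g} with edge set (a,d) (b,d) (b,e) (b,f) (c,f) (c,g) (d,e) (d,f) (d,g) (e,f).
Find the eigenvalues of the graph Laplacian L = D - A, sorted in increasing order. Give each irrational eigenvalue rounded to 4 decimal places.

[0, 0.9099, 1.3275, 2.6715, 4, 4.9264, 6.1647]

Each diagonal entry of L is the vertex degree and each off-diagonal entry is -1 where an edge is present, 0 otherwise; in the order [a, b, c, d, e, f, g] the diagonal is [1, 3, 2, 5, 3, 4, 2]. Since every row of L sums to 0, the all-ones vector is in the kernel and 0 is an eigenvalue.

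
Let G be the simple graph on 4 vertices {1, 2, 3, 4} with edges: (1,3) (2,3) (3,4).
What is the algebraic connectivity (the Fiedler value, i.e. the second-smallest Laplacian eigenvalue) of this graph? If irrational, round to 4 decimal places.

Each diagonal entry of L is the vertex degree and each off-diagonal entry is -1 where an edge is present, 0 otherwise; in the order [1, 2, 3, 4] the diagonal is [1, 1, 3, 1]. Computing the eigenvalues of L and sorting gives [0, 1, 1, 4]. The Fiedler value lambda_2 = 1 is strictly positive, so the graph is connected. The eigenvalues sum to 6, which equals trace(L) = 2|E|. There is one zero in the spectrum, matching the 1 component.

1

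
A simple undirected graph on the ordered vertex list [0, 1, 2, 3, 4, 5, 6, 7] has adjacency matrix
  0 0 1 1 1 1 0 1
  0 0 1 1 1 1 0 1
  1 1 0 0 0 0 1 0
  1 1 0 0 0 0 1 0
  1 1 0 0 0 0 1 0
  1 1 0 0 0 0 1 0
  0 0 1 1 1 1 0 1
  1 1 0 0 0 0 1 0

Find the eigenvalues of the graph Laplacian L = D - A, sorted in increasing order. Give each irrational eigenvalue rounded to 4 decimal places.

With the vertex order [0, 1, 2, 3, 4, 5, 6, 7], the degrees are [5, 5, 3, 3, 3, 3, 5, 3], giving D = diag(5, 5, 3, 3, 3, 3, 5, 3) and L = D - A. Diagonalising L (or applying a numerical eigensolver to the 8x8 matrix) gives the spectrum above. The largest eigenvalue, 8, is at most the vertex count 8. There is one zero in the spectrum, matching the 1 component.

[0, 3, 3, 3, 3, 5, 5, 8]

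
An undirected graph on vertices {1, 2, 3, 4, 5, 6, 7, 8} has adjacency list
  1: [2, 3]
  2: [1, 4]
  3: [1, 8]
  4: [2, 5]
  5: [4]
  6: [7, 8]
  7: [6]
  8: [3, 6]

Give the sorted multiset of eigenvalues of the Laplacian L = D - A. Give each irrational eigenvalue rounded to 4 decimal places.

[0, 0.1522, 0.5858, 1.2346, 2, 2.7654, 3.4142, 3.8478]

Reading degrees in the order [1, 2, 3, 4, 5, 6, 7, 8] gives [2, 2, 2, 2, 1, 2, 1, 2]; set D = diag(2, 2, 2, 2, 1, 2, 1, 2) and form L = D - A. The multiplicity of 0 as a Laplacian eigenvalue equals the number of connected components. The single zero eigenvalue shows the graph is connected. The largest eigenvalue, 3.8478, is at most the vertex count 8.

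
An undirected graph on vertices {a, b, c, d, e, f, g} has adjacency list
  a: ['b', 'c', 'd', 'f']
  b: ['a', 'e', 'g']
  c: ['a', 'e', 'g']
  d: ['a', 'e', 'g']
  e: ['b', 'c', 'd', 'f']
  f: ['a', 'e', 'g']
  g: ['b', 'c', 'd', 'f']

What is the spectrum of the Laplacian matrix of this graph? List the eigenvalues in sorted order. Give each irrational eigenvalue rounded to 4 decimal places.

[0, 3, 3, 3, 4, 4, 7]

With the vertex order [a, b, c, d, e, f, g], the degrees are [4, 3, 3, 3, 4, 3, 4], giving D = diag(4, 3, 3, 3, 4, 3, 4) and L = D - A. L is symmetric positive semidefinite, so every eigenvalue is real and nonnegative. The single zero eigenvalue shows the graph is connected. There is one zero in the spectrum, matching the 1 component.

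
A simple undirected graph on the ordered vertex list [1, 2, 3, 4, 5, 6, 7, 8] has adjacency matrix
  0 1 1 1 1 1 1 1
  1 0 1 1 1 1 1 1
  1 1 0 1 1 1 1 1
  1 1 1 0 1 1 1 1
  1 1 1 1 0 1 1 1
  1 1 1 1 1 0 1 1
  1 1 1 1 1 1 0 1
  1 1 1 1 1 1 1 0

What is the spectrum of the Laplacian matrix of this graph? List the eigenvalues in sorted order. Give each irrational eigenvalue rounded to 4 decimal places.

Each diagonal entry of L is the vertex degree and each off-diagonal entry is -1 where an edge is present, 0 otherwise; in the order [1, 2, 3, 4, 5, 6, 7, 8] the diagonal is [7, 7, 7, 7, 7, 7, 7, 7]. Since every row of L sums to 0, the all-ones vector is in the kernel and 0 is an eigenvalue. By the matrix-tree theorem the graph has (1/8) * product of the nonzero eigenvalues = 262144 spanning trees. There is one zero in the spectrum, matching the 1 component.

[0, 8, 8, 8, 8, 8, 8, 8]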